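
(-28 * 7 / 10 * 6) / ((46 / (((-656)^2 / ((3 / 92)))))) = -168691712 / 5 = -33738342.40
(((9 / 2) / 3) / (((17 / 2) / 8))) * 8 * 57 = 643.76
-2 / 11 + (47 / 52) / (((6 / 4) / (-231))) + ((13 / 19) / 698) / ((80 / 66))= -10572670293 / 75858640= -139.37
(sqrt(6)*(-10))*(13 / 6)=-65*sqrt(6) / 3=-53.07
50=50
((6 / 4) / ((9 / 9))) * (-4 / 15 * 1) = -2 / 5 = -0.40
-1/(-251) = 1/251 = 0.00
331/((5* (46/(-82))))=-13571/115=-118.01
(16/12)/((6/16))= 32/9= 3.56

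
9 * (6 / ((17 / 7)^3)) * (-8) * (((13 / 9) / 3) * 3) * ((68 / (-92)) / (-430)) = -107016 / 1429105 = -0.07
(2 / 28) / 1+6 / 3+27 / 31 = 1277 / 434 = 2.94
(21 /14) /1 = 1.50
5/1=5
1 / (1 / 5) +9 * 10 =95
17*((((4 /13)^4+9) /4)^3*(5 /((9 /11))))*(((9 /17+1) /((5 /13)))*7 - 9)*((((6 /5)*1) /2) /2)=60001027760568064775 /8946464687032704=6706.67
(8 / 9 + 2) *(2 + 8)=260 / 9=28.89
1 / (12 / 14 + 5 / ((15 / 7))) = 21 / 67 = 0.31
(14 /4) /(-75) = -7 /150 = -0.05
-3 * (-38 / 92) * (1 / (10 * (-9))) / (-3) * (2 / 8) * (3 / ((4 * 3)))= 19 / 66240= 0.00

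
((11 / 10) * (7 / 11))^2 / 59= 49 / 5900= 0.01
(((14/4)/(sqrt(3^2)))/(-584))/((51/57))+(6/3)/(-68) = -1885/59568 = -0.03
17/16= 1.06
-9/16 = -0.56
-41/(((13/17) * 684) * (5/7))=-4879/44460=-0.11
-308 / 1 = -308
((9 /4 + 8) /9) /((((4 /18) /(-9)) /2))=-369 /4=-92.25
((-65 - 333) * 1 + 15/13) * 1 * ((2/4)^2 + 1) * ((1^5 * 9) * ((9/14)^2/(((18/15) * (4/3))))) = -13431825/11648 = -1153.14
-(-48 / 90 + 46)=-682 / 15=-45.47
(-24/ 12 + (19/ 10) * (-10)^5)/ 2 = -95001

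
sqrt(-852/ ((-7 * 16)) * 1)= sqrt(1491)/ 14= 2.76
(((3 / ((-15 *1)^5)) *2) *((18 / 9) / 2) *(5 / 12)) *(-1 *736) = 368 / 151875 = 0.00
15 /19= 0.79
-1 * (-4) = 4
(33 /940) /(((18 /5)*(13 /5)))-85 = -85.00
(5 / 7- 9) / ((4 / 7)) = -29 / 2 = -14.50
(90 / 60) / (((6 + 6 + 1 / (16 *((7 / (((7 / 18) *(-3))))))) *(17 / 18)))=2592 / 19567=0.13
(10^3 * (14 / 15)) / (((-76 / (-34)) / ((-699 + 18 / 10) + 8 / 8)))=-16569560 / 57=-290694.04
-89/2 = -44.50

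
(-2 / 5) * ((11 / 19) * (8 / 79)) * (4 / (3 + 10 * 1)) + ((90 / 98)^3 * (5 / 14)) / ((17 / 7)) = 41637006661 / 390266439290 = 0.11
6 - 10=-4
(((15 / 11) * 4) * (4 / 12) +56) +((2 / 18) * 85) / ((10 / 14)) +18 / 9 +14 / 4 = 15155 / 198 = 76.54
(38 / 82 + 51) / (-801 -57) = -1055 / 17589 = -0.06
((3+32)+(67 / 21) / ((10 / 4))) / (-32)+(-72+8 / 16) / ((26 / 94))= -872369 / 3360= -259.63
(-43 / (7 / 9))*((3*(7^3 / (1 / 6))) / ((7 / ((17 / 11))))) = -828954 / 11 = -75359.45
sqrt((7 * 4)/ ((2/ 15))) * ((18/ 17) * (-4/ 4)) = -15.34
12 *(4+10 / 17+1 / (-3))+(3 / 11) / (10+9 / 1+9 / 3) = 210107 / 4114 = 51.07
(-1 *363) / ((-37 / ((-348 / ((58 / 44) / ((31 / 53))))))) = -2970792 / 1961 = -1514.94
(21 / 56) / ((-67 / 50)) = -75 / 268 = -0.28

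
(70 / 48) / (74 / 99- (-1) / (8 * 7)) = 8085 / 4243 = 1.91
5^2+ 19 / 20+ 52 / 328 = 21409 / 820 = 26.11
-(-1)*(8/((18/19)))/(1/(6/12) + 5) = 76/63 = 1.21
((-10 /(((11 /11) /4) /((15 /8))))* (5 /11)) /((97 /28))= -10500 /1067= -9.84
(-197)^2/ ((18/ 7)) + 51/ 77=20918969/ 1386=15093.05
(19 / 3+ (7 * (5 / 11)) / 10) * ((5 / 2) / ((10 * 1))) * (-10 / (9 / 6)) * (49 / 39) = -107555 / 7722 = -13.93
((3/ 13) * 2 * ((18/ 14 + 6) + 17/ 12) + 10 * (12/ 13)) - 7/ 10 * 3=11.15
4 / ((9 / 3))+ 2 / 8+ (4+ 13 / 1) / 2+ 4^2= 313 / 12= 26.08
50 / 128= 25 / 64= 0.39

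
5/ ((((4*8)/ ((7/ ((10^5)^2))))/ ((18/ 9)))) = 7/ 32000000000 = 0.00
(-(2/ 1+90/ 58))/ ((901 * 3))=-103/ 78387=-0.00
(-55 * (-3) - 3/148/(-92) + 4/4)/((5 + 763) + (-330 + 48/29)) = 0.38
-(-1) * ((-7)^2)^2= 2401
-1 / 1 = -1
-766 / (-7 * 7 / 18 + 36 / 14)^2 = -12161016 / 361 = -33687.02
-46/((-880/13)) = 0.68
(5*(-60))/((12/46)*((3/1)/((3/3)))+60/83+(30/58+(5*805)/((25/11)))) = -4152075/24539078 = -0.17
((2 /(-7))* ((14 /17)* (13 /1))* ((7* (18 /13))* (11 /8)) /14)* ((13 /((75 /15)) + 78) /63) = -4433 /1190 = -3.73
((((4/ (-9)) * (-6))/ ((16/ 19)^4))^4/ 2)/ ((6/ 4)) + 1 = 264.57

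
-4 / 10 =-2 / 5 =-0.40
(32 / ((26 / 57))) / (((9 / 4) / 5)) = 6080 / 39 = 155.90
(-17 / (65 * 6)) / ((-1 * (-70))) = -17 / 27300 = -0.00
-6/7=-0.86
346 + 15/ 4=1399/ 4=349.75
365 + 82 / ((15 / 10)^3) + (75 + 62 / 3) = 484.96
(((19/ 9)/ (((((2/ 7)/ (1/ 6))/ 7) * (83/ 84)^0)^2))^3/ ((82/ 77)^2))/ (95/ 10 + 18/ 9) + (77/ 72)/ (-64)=562880966187074227/ 168321870913536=3344.08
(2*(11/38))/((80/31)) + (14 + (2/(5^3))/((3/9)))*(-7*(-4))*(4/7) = 8549709/38000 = 224.99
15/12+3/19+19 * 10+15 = 15687/76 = 206.41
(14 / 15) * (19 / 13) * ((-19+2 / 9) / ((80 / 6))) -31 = -29629 / 900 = -32.92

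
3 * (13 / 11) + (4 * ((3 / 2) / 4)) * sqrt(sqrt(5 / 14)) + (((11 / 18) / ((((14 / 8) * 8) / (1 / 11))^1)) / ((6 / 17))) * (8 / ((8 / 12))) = 3 * 14^(3 / 4) * 5^(1 / 4) / 28 + 5101 / 1386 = 4.84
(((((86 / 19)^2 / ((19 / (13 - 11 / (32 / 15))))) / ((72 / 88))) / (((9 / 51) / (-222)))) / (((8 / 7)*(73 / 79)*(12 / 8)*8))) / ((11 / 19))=-1772.49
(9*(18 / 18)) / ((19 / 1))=9 / 19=0.47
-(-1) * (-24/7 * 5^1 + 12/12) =-113/7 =-16.14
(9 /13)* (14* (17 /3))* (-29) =-20706 /13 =-1592.77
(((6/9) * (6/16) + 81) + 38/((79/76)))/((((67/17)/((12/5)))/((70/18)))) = 1476671/5293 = 278.99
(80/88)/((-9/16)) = -160/99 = -1.62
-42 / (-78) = 7 / 13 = 0.54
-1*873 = -873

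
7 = 7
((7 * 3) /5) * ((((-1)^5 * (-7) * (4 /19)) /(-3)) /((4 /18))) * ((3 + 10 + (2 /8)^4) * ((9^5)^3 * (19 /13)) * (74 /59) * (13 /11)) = -11183860730350942763157 /207680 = -53851409525957929.33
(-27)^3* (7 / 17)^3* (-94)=634619286 / 4913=129171.44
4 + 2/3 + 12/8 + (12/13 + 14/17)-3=4.91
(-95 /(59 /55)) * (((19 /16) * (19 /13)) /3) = -1886225 /36816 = -51.23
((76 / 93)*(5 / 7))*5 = 1900 / 651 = 2.92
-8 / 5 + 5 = 17 / 5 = 3.40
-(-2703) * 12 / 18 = 1802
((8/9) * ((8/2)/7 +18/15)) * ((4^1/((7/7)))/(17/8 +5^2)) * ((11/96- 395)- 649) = -1603408/6615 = -242.39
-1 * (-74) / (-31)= -74 / 31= -2.39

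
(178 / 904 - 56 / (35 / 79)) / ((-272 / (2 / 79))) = 285219 / 24281440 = 0.01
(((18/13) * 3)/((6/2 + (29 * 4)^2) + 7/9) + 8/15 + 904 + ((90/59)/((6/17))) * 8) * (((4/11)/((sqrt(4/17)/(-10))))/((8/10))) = -3272076552595 * sqrt(17)/1533061959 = -8800.11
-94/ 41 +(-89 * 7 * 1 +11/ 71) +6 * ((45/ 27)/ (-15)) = -625.80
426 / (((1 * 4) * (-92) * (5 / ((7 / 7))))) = -213 / 920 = -0.23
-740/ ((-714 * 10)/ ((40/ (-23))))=-1480/ 8211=-0.18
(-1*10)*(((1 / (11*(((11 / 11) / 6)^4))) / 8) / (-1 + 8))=-1620 / 77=-21.04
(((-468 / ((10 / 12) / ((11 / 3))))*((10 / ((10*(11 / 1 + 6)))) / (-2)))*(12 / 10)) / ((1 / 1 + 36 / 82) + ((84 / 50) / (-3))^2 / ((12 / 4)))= 47.08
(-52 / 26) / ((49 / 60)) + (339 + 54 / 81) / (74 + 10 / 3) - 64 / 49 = 7243 / 11368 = 0.64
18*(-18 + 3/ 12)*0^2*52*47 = 0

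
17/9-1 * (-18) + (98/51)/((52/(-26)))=2896/153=18.93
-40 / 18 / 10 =-2 / 9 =-0.22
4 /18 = 0.22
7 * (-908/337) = -6356/337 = -18.86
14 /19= 0.74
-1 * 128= -128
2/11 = 0.18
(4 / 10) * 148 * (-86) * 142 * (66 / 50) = -954294.53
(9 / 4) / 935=9 / 3740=0.00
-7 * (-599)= 4193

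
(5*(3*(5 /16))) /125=3 /80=0.04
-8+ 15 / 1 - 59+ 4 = -48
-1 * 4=-4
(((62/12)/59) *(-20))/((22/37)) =-5735/1947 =-2.95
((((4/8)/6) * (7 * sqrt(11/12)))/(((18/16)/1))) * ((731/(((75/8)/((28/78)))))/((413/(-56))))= -4584832 * sqrt(33)/13978575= -1.88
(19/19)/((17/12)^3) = 1728/4913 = 0.35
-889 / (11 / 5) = -4445 / 11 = -404.09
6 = 6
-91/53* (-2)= 3.43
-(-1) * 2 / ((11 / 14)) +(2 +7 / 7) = 5.55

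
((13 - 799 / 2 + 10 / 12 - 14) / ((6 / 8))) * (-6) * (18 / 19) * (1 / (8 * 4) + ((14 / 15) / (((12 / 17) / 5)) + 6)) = 4365559 / 114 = 38294.38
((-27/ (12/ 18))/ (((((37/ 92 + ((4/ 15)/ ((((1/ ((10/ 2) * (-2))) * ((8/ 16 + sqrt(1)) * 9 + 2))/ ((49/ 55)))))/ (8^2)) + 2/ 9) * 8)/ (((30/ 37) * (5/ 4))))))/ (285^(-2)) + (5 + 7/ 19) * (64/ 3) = -174123140612389/ 259918784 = -669913.65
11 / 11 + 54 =55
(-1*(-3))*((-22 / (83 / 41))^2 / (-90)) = -406802 / 103335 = -3.94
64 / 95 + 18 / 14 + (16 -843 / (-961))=12037818 / 639065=18.84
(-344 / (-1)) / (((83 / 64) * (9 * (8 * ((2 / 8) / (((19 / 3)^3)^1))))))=75503872 / 20169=3743.56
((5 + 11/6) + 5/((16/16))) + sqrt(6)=14.28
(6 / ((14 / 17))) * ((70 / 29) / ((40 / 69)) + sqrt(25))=54213 / 812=66.76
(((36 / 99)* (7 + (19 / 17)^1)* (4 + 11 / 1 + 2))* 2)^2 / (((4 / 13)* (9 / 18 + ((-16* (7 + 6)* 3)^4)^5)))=7922304 / 19386845961737862706523643587350781267817011573594618069113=0.00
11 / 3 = 3.67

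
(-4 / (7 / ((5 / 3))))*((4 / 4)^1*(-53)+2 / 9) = 9500 / 189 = 50.26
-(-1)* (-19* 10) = -190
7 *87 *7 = 4263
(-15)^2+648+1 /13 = 11350 /13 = 873.08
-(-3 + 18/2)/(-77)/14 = 3/539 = 0.01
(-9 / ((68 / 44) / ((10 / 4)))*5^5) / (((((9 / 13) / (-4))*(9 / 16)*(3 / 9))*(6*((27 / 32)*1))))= 1144000000 / 4131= 276930.53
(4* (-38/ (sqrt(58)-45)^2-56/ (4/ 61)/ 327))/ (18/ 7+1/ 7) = -13320341456/ 3434092851-720* sqrt(58)/ 552727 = -3.89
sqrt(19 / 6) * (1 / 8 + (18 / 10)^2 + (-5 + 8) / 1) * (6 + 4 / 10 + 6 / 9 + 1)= 154033 * sqrt(114) / 18000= 91.37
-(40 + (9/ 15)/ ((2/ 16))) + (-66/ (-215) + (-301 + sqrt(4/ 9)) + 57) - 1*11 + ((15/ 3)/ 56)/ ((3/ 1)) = -3597511/ 12040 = -298.80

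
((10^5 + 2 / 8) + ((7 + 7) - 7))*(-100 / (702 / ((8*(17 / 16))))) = -56670775 / 468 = -121091.40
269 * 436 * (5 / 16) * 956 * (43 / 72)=1506659585 / 72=20925827.57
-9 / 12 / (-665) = 3 / 2660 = 0.00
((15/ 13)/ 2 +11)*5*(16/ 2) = 6020/ 13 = 463.08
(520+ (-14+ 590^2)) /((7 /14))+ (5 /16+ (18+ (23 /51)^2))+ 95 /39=697232.95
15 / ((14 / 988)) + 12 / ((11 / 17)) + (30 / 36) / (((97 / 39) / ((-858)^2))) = 1850295396 / 7469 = 247730.00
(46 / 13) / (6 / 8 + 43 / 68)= 1564 / 611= 2.56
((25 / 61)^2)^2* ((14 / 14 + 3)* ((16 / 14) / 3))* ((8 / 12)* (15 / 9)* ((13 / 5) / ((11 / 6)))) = 650000000 / 9595167813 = 0.07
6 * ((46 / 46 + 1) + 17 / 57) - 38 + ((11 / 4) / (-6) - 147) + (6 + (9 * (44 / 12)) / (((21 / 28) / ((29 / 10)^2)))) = 2329831 / 11400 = 204.37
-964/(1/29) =-27956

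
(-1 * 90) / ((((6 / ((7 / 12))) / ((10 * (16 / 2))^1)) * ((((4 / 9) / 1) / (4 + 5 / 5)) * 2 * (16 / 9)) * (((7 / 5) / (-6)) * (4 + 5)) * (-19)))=-16875 / 304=-55.51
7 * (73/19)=511/19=26.89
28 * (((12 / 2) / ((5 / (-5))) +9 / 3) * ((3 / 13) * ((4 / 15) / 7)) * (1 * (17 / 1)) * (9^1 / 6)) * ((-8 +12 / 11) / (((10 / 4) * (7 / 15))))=111.52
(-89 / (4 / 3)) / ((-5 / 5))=267 / 4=66.75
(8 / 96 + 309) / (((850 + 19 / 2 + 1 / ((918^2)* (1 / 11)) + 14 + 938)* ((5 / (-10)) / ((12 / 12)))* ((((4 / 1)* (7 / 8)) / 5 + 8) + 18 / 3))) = -1736479620 / 74803132313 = -0.02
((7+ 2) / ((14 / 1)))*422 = 1899 / 7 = 271.29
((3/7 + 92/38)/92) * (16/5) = 1516/15295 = 0.10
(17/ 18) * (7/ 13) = 119/ 234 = 0.51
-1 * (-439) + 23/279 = 122504/279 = 439.08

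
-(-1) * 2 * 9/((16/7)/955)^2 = 402203025/128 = 3142211.13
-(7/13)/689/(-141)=7/1262937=0.00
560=560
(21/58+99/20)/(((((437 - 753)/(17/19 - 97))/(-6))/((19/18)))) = -11869/1160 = -10.23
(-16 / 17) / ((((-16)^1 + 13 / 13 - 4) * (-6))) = -0.01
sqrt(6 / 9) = 0.82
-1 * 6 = -6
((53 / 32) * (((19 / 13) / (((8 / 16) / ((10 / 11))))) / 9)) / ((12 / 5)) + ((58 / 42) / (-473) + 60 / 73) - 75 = -18257637623 / 246800736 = -73.98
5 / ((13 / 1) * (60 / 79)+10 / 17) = 1343 / 2810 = 0.48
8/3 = 2.67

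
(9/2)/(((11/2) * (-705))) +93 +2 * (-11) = 183532/2585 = 71.00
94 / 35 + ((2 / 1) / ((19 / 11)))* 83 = 98.79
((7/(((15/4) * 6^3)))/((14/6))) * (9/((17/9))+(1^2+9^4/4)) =6.10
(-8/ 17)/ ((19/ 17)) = -8/ 19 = -0.42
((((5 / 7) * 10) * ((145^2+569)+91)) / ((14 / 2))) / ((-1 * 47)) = -1084250 / 2303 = -470.80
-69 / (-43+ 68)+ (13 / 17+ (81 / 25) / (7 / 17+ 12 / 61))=3.33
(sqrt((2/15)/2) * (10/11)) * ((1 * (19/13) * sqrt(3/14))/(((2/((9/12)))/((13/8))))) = 57 * sqrt(70)/4928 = 0.10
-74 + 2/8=-73.75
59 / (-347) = -59 / 347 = -0.17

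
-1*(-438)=438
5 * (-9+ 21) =60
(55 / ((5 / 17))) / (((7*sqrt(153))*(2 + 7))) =11*sqrt(17) / 189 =0.24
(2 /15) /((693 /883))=1766 /10395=0.17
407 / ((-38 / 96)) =-1028.21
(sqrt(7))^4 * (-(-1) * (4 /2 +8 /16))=245 /2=122.50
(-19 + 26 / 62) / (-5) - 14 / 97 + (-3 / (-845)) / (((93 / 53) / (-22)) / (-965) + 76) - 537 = -115906021619116171 / 217285159617695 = -533.43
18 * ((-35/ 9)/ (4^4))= -35/ 128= -0.27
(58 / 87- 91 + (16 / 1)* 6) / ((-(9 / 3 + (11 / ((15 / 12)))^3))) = -0.01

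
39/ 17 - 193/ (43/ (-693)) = 2275410/ 731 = 3112.74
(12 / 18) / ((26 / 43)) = 43 / 39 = 1.10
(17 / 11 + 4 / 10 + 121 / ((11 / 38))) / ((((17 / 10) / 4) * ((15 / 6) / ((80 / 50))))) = 2956416 / 4675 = 632.39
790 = 790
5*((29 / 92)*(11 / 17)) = 1595 / 1564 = 1.02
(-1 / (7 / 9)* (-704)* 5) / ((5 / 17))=107712 / 7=15387.43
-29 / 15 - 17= -284 / 15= -18.93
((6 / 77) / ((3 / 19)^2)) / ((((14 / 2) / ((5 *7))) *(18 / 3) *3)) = 1805 / 2079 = 0.87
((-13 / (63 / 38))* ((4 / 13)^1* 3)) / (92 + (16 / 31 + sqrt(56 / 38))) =-21397192 / 273448259 + 73036* sqrt(133) / 820344777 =-0.08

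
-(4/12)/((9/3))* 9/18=-1/18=-0.06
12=12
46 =46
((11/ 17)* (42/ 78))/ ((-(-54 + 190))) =-77/ 30056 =-0.00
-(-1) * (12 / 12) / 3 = 0.33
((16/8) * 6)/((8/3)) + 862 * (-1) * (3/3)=-857.50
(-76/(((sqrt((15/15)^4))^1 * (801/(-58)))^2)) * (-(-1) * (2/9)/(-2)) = 255664/5774409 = 0.04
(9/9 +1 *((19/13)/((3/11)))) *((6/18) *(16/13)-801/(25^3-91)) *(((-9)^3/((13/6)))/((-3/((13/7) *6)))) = 2910148560/1020929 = 2850.49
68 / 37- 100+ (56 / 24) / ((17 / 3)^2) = -98.09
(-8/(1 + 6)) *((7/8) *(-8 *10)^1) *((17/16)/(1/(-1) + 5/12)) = -1020/7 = -145.71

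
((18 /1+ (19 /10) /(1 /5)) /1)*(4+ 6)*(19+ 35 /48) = 5425.52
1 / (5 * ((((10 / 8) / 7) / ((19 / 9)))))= 532 / 225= 2.36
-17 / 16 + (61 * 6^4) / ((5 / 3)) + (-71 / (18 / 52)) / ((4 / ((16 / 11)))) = 375074977 / 7920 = 47357.95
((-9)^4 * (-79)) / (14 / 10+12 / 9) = -7774785 / 41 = -189628.90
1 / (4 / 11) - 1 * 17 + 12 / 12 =-53 / 4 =-13.25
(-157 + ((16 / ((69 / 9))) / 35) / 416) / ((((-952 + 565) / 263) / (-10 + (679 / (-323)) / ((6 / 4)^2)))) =-597175910131 / 511879095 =-1166.63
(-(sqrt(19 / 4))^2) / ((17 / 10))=-95 / 34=-2.79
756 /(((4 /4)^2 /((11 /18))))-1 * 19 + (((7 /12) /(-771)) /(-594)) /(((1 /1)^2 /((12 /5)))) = 1014412417 /2289870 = 443.00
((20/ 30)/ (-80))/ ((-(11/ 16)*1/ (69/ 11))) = 46/ 605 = 0.08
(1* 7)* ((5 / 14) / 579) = 5 / 1158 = 0.00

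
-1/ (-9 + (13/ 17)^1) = 17/ 140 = 0.12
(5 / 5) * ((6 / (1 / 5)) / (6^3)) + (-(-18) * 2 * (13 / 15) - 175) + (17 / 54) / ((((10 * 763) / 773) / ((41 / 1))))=-5865247 / 41202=-142.35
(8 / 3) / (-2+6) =2 / 3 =0.67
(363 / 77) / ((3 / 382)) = 4202 / 7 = 600.29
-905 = -905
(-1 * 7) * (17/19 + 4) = -651/19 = -34.26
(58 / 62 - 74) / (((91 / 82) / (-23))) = 4271790 / 2821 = 1514.28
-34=-34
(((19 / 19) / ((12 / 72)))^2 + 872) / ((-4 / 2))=-454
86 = 86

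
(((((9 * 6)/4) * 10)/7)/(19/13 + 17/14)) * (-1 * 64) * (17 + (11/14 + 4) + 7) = -45264960/3409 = -13278.08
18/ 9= 2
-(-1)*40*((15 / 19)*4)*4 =9600 / 19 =505.26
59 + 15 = 74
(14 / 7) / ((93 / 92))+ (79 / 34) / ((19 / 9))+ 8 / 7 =1775533 / 420546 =4.22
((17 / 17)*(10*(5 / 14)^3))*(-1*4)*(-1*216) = 135000 / 343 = 393.59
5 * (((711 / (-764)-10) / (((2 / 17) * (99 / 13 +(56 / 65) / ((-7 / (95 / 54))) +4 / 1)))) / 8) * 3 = -747456255 / 48908224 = -15.28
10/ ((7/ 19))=190/ 7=27.14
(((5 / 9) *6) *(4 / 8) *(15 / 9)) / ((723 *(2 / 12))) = 50 / 2169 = 0.02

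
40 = 40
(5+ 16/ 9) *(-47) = -318.56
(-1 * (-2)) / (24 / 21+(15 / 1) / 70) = 28 / 19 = 1.47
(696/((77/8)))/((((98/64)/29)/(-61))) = -83539.18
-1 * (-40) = 40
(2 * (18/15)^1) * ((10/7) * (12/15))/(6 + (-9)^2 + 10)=96/3395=0.03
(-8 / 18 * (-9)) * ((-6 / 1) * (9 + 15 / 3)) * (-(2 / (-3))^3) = -896 / 9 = -99.56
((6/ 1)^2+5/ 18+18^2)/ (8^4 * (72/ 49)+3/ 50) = 0.06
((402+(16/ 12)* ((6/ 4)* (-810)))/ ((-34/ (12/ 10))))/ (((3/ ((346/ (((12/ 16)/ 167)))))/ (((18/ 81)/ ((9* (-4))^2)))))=11729746/ 61965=189.30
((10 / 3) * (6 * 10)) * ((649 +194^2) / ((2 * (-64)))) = -957125 / 16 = -59820.31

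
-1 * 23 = -23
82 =82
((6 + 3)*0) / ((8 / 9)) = 0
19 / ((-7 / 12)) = -228 / 7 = -32.57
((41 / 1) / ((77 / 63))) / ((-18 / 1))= -41 / 22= -1.86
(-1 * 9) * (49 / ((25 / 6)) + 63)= -672.84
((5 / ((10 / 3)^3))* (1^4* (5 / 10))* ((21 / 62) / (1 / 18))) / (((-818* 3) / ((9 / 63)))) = -243 / 10143200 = -0.00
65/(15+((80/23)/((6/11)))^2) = 61893/53003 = 1.17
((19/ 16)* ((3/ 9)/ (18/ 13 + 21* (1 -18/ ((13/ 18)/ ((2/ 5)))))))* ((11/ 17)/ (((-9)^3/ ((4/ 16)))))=13585/ 28917528768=0.00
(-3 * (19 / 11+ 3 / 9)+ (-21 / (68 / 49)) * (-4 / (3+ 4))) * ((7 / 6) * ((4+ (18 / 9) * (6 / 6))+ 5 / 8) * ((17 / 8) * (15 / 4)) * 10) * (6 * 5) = 64136625 / 1408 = 45551.58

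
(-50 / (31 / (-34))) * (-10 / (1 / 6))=-102000 / 31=-3290.32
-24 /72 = -1 /3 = -0.33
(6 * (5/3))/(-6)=-5/3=-1.67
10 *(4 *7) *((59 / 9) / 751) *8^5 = 541327360 / 6759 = 80089.86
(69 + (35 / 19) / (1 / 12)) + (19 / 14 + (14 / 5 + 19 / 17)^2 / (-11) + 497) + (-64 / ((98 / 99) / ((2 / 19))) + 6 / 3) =86312473407 / 147982450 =583.26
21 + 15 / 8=183 / 8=22.88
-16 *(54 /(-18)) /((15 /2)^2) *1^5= 0.85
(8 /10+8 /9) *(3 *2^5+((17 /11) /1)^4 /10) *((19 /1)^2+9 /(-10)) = 967368099139 /16471125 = 58731.15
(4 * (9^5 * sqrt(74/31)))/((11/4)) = 944784 * sqrt(2294)/341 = 132701.20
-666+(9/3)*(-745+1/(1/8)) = -2877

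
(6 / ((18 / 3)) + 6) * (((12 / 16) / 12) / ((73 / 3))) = 21 / 1168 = 0.02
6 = 6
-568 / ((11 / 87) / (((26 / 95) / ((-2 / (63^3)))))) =153715017.39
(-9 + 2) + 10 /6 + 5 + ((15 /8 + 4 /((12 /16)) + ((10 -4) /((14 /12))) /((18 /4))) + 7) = 841 /56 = 15.02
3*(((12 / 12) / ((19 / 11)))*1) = 33 / 19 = 1.74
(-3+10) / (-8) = -7 / 8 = -0.88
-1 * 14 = -14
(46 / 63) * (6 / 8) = 23 / 42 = 0.55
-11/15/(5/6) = -22/25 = -0.88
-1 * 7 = -7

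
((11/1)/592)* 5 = 55/592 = 0.09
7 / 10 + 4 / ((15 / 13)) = 25 / 6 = 4.17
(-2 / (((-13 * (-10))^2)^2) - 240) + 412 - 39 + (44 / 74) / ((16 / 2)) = 703136118713 / 5283785000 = 133.07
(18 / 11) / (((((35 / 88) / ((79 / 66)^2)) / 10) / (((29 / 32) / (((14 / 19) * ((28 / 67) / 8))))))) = 230398997 / 166012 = 1387.85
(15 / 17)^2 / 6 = 75 / 578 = 0.13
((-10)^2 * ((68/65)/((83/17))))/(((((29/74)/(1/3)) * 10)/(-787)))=-134646256/93873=-1434.34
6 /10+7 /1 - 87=-397 /5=-79.40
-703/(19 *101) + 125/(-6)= -12847/606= -21.20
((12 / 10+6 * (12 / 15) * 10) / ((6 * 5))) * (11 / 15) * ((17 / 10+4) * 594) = 2544993 / 625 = 4071.99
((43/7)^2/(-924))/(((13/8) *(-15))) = 3698/2207205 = 0.00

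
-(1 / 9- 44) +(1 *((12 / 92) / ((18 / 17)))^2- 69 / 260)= 1500516 / 34385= 43.64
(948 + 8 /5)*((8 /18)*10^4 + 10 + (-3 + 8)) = 38112196 /9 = 4234688.44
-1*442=-442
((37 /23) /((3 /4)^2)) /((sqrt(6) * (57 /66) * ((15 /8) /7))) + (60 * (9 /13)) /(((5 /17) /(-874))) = -1604664 /13 + 364672 * sqrt(6) /176985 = -123430.65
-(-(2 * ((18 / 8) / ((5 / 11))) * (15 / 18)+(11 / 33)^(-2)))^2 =-4761 / 16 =-297.56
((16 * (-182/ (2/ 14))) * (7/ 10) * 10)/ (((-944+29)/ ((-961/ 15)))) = -137123168/ 13725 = -9990.76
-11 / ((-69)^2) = -11 / 4761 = -0.00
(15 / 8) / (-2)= -15 / 16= -0.94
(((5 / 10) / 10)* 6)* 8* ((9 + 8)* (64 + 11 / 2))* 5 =14178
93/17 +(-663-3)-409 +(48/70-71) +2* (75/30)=-675232/595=-1134.84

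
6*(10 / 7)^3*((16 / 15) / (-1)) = -6400 / 343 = -18.66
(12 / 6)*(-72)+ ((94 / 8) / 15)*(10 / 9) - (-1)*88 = -55.13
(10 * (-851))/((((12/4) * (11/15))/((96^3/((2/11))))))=-18822758400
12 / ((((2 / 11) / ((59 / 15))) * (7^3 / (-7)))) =-1298 / 245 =-5.30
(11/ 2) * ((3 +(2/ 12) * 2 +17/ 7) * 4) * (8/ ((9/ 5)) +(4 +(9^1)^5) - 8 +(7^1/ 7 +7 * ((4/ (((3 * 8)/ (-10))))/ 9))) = 7485182.49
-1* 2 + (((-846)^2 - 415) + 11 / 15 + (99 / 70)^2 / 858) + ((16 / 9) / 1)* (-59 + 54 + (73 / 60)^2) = 7381399520801 / 10319400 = 715293.48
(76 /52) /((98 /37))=703 /1274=0.55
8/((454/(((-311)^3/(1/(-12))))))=1443851088/227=6360577.48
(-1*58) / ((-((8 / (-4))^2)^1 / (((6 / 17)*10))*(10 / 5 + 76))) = 145 / 221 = 0.66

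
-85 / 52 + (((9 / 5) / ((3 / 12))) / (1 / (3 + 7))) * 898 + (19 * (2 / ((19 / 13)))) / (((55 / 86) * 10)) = 924615561 / 14300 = 64658.43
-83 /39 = -2.13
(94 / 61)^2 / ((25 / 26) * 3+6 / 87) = 6662344 / 8286667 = 0.80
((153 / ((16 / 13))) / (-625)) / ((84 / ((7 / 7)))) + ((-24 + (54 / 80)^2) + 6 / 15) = -101267 / 4375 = -23.15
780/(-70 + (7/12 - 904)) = -0.80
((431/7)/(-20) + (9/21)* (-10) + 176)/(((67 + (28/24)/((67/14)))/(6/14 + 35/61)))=507758763/201996620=2.51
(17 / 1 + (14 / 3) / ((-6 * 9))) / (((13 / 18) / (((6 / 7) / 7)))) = 5480 / 1911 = 2.87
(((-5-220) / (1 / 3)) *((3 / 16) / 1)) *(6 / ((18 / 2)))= -675 / 8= -84.38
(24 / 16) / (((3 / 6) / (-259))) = -777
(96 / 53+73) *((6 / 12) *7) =261.84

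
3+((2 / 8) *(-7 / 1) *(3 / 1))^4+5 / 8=195409 / 256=763.32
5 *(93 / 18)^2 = 4805 / 36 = 133.47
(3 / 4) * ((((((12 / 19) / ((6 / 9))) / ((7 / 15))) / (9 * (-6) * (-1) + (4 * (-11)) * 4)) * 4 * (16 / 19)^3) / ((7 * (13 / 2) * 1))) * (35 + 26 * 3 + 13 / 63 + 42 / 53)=-140319866880 / 1878700628987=-0.07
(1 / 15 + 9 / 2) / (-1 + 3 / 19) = -5.42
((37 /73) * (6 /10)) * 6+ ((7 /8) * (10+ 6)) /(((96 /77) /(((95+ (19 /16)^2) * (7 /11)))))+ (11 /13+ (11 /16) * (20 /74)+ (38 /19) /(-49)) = 24374800715409 /35236597760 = 691.75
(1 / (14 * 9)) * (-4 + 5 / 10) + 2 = 71 / 36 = 1.97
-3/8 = -0.38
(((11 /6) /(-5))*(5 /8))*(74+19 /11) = -833 /48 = -17.35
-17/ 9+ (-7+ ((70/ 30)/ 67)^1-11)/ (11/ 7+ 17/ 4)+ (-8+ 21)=788776/ 98289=8.03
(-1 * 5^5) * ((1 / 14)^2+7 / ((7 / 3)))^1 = -1840625 / 196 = -9390.94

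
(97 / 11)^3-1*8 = 902025 / 1331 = 677.70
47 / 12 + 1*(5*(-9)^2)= 4907 / 12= 408.92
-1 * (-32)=32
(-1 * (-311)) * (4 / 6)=622 / 3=207.33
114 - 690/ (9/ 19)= -4028/ 3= -1342.67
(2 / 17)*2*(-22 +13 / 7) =-564 / 119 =-4.74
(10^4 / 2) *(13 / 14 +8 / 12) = 167500 / 21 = 7976.19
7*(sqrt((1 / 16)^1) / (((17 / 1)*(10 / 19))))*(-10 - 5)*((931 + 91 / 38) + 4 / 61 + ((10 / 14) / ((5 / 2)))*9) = -45564153 / 16592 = -2746.15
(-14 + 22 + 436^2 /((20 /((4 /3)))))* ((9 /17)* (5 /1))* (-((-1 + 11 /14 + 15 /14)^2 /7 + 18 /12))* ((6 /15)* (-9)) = 5654551032 /29155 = 193947.90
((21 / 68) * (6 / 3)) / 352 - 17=-203435 / 11968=-17.00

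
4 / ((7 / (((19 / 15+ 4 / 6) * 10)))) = 232 / 21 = 11.05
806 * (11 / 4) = 4433 / 2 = 2216.50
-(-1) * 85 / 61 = 85 / 61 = 1.39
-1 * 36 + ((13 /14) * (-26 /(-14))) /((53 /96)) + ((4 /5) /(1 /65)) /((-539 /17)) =-34.52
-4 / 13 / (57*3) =-4 / 2223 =-0.00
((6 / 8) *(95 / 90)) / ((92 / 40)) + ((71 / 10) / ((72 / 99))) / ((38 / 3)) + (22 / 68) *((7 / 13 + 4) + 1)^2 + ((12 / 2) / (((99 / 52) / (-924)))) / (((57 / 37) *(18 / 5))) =-2787973117301 / 5423764320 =-514.03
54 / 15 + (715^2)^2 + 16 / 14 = 261351000629.74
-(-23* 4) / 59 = 92 / 59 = 1.56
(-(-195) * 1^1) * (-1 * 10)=-1950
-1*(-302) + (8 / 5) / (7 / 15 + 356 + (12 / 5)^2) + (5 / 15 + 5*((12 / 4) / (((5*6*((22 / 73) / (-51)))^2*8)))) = 2284740222503 / 6311437440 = 362.00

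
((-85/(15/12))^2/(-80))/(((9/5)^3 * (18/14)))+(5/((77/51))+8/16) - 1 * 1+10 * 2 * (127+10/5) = 2601868883/1010394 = 2575.10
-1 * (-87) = 87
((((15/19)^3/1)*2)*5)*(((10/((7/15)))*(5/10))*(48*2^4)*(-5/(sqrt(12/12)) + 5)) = 0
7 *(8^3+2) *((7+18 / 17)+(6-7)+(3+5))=921088 / 17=54181.65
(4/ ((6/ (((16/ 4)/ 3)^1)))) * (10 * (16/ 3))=1280/ 27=47.41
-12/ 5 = -2.40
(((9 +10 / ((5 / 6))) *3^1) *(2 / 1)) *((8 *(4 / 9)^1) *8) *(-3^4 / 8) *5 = -181440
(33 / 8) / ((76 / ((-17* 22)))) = -6171 / 304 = -20.30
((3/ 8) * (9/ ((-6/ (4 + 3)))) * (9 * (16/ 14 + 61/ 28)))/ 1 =-7533/ 64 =-117.70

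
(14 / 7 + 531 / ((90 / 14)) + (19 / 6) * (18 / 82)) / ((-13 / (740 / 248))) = -1293927 / 66092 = -19.58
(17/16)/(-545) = -17/8720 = -0.00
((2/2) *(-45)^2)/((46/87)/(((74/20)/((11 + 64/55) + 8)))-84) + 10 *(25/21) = -787685725/60318888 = -13.06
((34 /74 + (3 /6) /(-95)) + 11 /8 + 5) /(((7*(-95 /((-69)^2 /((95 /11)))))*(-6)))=0.94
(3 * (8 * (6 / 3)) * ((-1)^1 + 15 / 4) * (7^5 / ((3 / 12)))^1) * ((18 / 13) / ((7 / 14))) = 319467456 / 13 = 24574419.69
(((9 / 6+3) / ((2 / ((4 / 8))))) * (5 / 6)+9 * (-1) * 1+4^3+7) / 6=1007 / 96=10.49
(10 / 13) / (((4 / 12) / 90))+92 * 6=9876 / 13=759.69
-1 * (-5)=5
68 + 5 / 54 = 3677 / 54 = 68.09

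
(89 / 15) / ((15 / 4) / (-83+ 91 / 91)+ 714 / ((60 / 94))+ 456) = 0.00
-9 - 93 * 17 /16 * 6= -4815 /8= -601.88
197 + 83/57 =11312/57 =198.46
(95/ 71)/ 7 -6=-2887/ 497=-5.81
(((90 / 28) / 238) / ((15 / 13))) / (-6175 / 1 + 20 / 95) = -247 / 130304524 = -0.00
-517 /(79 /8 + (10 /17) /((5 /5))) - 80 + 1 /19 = -3497465 /27037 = -129.36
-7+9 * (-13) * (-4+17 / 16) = 5387 / 16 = 336.69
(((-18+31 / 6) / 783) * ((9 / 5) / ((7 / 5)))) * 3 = -11 / 174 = -0.06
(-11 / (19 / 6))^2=4356 / 361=12.07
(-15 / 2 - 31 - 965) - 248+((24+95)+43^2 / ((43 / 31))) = 401 / 2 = 200.50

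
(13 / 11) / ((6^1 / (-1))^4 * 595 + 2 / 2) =1 / 652487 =0.00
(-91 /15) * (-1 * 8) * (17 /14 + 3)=3068 /15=204.53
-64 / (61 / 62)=-3968 / 61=-65.05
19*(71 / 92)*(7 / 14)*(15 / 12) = 6745 / 736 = 9.16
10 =10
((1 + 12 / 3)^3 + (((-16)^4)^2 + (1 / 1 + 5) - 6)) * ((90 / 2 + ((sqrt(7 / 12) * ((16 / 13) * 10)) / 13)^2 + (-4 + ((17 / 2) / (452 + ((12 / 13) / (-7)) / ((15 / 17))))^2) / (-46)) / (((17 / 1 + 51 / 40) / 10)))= 1087831839067354514612833578475 / 10148481147730748576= 107191590862.89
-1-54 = -55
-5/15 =-1/3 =-0.33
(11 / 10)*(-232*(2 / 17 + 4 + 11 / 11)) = -111012 / 85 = -1306.02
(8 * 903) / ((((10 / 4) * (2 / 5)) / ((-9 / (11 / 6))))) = -390096 / 11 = -35463.27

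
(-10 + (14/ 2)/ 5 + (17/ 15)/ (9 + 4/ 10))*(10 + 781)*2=-9457196/ 705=-13414.46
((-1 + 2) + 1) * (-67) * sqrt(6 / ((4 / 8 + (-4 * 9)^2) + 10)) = -4 * sqrt(871) / 13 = -9.08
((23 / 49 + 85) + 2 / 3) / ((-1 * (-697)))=12662 / 102459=0.12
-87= -87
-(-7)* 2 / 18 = 7 / 9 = 0.78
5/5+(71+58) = 130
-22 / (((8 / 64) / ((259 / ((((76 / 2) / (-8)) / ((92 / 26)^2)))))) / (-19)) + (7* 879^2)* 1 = 528211327 / 169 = 3125510.81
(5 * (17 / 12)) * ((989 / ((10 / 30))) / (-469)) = -84065 / 1876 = -44.81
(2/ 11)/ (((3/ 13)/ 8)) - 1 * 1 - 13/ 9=382/ 99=3.86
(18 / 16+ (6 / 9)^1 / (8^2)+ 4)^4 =59072816401 / 84934656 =695.51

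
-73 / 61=-1.20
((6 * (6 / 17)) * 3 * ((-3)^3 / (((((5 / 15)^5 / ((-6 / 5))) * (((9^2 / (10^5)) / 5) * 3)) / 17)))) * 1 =1749600000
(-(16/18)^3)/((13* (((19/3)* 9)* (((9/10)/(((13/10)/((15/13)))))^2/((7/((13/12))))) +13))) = -2422784/835421607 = -0.00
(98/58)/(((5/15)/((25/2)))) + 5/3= 11315/174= 65.03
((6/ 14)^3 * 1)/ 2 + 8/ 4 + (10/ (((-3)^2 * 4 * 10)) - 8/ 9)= 14549/ 12348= 1.18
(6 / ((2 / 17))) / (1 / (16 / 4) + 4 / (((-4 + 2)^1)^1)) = -204 / 7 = -29.14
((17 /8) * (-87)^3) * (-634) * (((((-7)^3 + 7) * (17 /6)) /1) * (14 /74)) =-5912088663222 /37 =-159786180087.08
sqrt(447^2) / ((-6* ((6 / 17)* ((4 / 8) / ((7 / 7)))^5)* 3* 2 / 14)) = -141848 / 9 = -15760.89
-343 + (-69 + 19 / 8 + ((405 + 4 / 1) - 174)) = -1397 / 8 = -174.62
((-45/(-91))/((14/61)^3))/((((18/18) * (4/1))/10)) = 51070725/499408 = 102.26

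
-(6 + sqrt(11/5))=-6 - sqrt(55)/5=-7.48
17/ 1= 17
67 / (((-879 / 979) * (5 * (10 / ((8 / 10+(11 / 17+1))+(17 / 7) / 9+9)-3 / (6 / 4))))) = 2057783596 / 158083755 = 13.02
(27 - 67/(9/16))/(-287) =829/2583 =0.32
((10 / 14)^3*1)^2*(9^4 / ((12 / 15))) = 512578125 / 470596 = 1089.21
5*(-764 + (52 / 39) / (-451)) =-3820.01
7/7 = 1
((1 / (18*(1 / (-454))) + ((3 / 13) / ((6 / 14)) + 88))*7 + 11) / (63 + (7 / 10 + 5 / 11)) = 5845730 / 825669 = 7.08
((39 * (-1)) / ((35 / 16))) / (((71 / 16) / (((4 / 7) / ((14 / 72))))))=-1437696 / 121765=-11.81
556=556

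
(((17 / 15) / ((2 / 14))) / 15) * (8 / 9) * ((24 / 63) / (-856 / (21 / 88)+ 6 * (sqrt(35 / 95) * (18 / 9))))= -681266432 / 13644880257825 - 13328 * sqrt(133) / 1516097806425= -0.00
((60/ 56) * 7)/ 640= 3/ 256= 0.01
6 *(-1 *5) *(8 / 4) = -60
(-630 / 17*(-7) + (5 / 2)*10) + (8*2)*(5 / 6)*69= 20475 / 17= 1204.41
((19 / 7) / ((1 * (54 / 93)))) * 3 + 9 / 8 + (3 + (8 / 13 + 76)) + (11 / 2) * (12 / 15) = 1082873 / 10920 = 99.16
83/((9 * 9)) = 83/81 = 1.02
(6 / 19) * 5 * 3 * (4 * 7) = 2520 / 19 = 132.63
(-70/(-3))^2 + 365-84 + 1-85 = 6673/9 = 741.44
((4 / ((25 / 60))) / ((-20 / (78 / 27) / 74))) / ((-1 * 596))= 1924 / 11175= 0.17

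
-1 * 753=-753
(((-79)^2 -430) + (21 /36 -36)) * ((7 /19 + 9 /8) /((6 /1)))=15732689 /10944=1437.56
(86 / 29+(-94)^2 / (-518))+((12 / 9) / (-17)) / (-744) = -1004066617 / 71249346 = -14.09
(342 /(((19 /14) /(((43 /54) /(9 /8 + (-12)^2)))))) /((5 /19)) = 2128 /405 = 5.25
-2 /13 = -0.15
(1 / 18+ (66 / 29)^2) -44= -586823 / 15138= -38.76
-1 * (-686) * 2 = 1372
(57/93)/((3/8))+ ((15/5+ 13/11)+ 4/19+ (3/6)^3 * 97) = 2822525/155496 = 18.15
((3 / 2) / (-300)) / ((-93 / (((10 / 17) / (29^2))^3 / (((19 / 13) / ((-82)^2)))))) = 437060 / 5163822446720991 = 0.00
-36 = -36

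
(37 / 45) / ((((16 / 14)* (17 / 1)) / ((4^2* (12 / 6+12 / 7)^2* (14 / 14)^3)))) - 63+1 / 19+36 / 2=-3622714 / 101745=-35.61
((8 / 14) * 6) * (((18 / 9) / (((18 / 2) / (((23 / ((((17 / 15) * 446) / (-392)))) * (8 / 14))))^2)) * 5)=1895936000 / 43115043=43.97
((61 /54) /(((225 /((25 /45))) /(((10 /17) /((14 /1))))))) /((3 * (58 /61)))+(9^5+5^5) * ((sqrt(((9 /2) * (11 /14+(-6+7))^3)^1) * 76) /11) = 3721 /90568044+63284250 * sqrt(7) /77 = 2174472.56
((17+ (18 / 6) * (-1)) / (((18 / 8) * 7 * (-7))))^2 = 64 / 3969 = 0.02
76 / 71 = 1.07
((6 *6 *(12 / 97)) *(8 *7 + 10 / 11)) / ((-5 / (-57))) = 15414624 / 5335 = 2889.34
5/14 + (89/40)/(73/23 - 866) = 281453/793800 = 0.35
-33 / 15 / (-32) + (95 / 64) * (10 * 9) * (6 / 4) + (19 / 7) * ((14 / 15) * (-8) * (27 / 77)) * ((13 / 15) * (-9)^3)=577850131 / 123200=4690.34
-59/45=-1.31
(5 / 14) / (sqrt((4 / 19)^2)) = 95 / 56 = 1.70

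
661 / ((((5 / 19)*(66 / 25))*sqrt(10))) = 12559*sqrt(10) / 132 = 300.87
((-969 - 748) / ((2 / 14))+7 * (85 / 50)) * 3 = -36021.30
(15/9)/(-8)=-5/24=-0.21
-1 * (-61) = 61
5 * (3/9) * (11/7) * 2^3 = 440/21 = 20.95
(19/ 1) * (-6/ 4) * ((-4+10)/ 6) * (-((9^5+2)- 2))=1682896.50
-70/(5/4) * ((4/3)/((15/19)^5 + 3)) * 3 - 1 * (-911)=863040377/1023459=843.26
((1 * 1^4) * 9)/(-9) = -1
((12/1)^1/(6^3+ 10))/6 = 0.01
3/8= 0.38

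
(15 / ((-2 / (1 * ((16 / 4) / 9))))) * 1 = -10 / 3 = -3.33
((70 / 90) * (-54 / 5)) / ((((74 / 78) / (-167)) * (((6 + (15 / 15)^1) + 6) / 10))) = 42084 / 37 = 1137.41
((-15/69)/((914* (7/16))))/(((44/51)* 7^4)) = -510/1943242147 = -0.00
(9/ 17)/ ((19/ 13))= 117/ 323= 0.36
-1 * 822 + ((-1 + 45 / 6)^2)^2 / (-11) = -173233 / 176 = -984.28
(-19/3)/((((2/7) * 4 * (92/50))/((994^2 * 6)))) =-821304925/46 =-17854454.89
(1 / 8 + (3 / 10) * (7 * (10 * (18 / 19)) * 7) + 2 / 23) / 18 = 162535 / 20976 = 7.75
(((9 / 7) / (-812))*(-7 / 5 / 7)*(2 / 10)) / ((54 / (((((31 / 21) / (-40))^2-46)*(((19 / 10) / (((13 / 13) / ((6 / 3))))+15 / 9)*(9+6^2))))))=-1330722199 / 100265760000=-0.01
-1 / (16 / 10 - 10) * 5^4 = 3125 / 42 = 74.40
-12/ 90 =-2/ 15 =-0.13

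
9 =9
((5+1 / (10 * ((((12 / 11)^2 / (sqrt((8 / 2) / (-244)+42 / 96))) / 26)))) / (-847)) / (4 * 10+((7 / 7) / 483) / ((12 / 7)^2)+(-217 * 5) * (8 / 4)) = 897 * sqrt(25071) / 180737767420+49680 / 17925631031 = 0.00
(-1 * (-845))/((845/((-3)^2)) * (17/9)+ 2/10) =342225/71906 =4.76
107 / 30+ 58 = 61.57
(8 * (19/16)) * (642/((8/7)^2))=298851/64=4669.55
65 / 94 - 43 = -3977 / 94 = -42.31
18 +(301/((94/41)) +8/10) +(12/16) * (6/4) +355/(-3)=185437/5640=32.88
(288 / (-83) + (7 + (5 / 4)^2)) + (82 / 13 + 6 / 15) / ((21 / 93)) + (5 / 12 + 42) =139968779 / 1812720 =77.21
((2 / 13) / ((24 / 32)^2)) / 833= 32 / 97461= 0.00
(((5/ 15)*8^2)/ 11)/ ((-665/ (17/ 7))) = -1088/ 153615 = -0.01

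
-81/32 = -2.53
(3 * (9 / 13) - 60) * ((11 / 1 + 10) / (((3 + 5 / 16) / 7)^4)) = -2488206163968 / 102576253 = -24257.14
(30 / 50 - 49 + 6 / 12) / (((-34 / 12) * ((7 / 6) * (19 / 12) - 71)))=-103464 / 423215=-0.24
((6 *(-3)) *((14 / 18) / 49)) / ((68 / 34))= -0.14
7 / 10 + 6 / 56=113 / 140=0.81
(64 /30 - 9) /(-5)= 103 /75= 1.37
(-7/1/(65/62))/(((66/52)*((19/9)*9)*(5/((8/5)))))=-6944/78375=-0.09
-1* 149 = -149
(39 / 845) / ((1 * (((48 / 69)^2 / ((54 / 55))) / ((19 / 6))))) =271377 / 915200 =0.30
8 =8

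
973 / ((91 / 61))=8479 / 13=652.23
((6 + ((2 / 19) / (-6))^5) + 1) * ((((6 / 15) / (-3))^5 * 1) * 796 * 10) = -214568201011712 / 91381981156875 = -2.35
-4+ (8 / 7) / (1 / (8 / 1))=36 / 7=5.14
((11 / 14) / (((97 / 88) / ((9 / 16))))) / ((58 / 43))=46827 / 157528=0.30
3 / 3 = 1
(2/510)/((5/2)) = 2/1275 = 0.00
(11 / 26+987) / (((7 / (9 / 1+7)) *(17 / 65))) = 1026920 / 119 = 8629.58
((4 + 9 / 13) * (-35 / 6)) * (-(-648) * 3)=-691740 / 13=-53210.77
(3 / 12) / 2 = 0.12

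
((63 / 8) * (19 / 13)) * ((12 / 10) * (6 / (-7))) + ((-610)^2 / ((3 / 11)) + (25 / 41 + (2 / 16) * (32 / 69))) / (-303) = -503092585363 / 111434310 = -4514.70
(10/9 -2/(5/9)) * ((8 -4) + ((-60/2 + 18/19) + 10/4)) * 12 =673.57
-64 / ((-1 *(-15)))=-64 / 15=-4.27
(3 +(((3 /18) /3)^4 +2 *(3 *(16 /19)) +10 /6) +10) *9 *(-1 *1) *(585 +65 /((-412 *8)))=-75833956503565 /730446336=-103818.66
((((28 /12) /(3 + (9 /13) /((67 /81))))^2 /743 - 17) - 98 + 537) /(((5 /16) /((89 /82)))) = 1122036992597978 /765540338247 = 1465.68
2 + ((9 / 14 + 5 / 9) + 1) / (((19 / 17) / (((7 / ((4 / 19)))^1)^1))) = 4853 / 72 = 67.40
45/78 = 15/26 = 0.58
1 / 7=0.14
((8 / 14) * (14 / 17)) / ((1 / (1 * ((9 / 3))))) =24 / 17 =1.41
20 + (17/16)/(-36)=11503/576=19.97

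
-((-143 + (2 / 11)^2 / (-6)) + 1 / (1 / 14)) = 129.01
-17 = -17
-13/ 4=-3.25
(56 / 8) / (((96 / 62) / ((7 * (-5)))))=-7595 / 48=-158.23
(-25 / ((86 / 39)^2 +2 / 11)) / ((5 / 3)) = -250965 / 84398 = -2.97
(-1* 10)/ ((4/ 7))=-35/ 2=-17.50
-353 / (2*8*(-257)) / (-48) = -353 / 197376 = -0.00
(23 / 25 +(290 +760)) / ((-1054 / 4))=-52546 / 13175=-3.99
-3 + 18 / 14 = -1.71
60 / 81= 20 / 27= 0.74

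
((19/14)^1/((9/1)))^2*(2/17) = 361/134946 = 0.00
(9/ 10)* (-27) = -243/ 10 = -24.30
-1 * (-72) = 72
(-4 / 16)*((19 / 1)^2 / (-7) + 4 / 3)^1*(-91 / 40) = -2743 / 96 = -28.57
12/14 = 6/7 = 0.86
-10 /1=-10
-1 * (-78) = 78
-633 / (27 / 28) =-5908 / 9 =-656.44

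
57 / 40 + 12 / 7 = 879 / 280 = 3.14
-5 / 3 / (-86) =0.02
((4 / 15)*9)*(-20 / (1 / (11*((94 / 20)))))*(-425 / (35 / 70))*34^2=2438420160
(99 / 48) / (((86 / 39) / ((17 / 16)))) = 21879 / 22016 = 0.99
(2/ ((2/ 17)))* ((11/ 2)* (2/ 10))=187/ 10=18.70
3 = 3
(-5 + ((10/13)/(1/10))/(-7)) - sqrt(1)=-646/91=-7.10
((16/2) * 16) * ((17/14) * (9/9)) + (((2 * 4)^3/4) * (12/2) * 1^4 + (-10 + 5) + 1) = 6436/7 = 919.43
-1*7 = -7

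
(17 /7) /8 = 17 /56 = 0.30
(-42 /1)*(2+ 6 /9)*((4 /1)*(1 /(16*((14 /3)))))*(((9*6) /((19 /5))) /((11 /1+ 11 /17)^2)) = -1445 /2299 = -0.63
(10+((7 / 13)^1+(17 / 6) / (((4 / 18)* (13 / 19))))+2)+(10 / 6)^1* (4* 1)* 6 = 3701 / 52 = 71.17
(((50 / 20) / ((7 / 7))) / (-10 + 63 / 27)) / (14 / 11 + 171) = -33 / 17434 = -0.00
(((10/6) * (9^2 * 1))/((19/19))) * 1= 135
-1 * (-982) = 982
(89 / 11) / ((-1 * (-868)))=89 / 9548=0.01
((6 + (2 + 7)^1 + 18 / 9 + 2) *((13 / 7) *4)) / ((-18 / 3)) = -494 / 21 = -23.52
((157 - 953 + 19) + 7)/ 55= -14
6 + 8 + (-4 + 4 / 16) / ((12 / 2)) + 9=179 / 8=22.38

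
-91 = -91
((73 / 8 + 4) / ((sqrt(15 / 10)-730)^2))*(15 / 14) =225 / (4*(1460-sqrt(6))^2) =0.00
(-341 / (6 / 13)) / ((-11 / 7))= 2821 / 6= 470.17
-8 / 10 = -4 / 5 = -0.80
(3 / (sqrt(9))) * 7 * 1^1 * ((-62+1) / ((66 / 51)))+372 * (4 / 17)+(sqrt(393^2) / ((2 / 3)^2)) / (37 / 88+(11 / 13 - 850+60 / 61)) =-316875348365 / 1301506162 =-243.47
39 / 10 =3.90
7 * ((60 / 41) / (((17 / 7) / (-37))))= -108780 / 697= -156.07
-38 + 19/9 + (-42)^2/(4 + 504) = -37052/1143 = -32.42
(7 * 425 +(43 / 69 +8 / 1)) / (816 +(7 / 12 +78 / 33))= 1294040 / 355189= 3.64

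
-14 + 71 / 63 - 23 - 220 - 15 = -17065 / 63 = -270.87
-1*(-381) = 381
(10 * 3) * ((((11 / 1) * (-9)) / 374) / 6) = -45 / 34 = -1.32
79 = 79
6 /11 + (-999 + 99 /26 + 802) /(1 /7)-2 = -387187 /286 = -1353.80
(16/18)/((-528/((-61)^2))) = -3721/594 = -6.26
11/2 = 5.50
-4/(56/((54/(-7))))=27/49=0.55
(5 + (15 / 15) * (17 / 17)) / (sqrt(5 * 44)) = 3 * sqrt(55) / 55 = 0.40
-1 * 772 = -772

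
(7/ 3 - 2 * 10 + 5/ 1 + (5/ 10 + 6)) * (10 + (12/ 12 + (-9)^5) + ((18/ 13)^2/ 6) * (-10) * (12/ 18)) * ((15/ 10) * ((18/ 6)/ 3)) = 184588967/ 338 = 546121.20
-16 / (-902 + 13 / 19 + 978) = -0.21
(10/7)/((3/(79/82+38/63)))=40465/54243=0.75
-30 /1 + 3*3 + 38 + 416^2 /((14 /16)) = 1384567 /7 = 197795.29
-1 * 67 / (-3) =67 / 3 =22.33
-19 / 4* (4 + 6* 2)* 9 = -684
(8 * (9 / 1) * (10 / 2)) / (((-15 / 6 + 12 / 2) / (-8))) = -5760 / 7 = -822.86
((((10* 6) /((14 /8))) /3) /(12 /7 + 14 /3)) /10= 12 /67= 0.18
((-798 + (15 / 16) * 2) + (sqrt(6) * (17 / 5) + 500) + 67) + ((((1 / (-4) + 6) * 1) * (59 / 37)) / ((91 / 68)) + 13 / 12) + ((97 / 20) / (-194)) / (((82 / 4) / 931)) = -3682964737 / 16565640 + 17 * sqrt(6) / 5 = -214.00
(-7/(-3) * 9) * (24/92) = 126/23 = 5.48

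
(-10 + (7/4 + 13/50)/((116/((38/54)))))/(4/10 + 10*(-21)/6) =1042727/3612240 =0.29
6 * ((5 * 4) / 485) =24 / 97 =0.25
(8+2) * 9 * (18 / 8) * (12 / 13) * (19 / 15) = 3078 / 13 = 236.77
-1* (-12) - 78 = -66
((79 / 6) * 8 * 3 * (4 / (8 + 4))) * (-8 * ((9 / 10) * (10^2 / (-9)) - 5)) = 12640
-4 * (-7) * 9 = 252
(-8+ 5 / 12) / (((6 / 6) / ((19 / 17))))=-8.48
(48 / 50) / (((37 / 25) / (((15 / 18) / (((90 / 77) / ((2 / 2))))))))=154 / 333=0.46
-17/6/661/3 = -17/11898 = -0.00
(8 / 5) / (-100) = -2 / 125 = -0.02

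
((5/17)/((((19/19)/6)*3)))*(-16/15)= -32/51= -0.63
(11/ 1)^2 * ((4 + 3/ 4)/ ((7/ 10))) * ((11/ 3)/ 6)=126445/ 252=501.77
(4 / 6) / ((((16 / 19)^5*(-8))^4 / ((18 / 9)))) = 37589973457545958193355601 / 3713820117856140824697372672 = 0.01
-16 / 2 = -8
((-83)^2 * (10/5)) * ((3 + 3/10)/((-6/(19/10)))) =-14398.01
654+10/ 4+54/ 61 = 80201/ 122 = 657.39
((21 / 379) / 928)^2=441 / 123701330944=0.00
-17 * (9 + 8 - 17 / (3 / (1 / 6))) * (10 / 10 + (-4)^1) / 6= 4913 / 36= 136.47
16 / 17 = 0.94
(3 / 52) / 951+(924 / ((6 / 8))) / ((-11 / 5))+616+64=1978081 / 16484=120.00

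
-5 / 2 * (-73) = 365 / 2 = 182.50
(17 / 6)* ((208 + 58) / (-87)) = -2261 / 261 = -8.66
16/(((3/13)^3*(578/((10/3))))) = 7.51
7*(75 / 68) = 7.72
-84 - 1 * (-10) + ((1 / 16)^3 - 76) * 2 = -462847 / 2048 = -226.00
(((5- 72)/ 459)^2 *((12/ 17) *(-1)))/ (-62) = 8978/ 37009629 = 0.00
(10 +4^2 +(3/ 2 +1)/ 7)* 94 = 17343/ 7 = 2477.57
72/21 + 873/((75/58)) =678.55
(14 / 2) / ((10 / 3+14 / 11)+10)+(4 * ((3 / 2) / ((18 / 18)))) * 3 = 8907 / 482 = 18.48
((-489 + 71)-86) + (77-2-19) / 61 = -30688 / 61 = -503.08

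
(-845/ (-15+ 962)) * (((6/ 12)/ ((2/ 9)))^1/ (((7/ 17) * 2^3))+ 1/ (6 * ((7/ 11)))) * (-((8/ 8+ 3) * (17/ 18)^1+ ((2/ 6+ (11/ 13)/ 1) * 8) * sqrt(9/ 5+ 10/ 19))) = 9121775/ 2863728+ 189865 * sqrt(20995)/ 2267118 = 15.32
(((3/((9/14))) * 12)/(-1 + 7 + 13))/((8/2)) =14/19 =0.74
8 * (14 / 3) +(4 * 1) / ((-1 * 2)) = 106 / 3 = 35.33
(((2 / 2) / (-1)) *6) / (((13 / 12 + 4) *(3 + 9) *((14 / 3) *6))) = -3 / 854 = -0.00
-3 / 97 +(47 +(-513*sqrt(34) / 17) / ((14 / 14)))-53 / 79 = 354783 / 7663-513*sqrt(34) / 17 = -129.66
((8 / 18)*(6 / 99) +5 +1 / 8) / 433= 12241 / 1028808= 0.01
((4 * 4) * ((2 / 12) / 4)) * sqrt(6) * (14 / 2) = 14 * sqrt(6) / 3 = 11.43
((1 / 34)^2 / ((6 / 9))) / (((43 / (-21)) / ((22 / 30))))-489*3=-1467.00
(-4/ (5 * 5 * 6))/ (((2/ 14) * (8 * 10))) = -7/ 3000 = -0.00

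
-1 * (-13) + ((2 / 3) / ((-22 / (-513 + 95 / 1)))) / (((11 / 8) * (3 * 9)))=11887 / 891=13.34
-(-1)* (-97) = -97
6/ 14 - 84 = -585/ 7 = -83.57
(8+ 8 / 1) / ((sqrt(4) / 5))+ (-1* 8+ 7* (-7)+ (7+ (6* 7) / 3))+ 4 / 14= 30 / 7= 4.29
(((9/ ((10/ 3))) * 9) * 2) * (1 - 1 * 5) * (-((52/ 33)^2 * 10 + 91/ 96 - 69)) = -40667373/ 4840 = -8402.35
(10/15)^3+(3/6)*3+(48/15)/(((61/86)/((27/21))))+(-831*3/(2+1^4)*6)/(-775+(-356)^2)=36581904217/4840681230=7.56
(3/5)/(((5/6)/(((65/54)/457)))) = 13/6855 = 0.00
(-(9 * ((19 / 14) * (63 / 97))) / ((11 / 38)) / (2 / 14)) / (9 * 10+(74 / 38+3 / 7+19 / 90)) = -2450103390 / 1182520889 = -2.07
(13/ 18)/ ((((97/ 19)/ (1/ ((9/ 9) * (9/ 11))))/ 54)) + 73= 23960/ 291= 82.34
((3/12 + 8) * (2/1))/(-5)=-33/10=-3.30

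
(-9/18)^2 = 1/4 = 0.25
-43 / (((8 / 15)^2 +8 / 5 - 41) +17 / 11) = 106425 / 92986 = 1.14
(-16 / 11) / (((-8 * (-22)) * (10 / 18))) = -9 / 605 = -0.01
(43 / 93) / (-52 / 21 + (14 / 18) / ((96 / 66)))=-14448 / 60667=-0.24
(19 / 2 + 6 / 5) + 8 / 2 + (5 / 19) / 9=14.73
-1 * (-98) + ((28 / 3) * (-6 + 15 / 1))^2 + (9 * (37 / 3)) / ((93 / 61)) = 224031 / 31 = 7226.81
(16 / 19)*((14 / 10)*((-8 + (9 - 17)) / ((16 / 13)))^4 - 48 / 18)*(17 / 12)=40782388 / 855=47698.70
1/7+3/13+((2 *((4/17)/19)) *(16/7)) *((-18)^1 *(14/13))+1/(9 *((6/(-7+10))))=-353539/529074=-0.67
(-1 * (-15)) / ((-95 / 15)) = -45 / 19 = -2.37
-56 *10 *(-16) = 8960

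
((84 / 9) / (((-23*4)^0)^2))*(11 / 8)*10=385 / 3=128.33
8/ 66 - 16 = -524/ 33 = -15.88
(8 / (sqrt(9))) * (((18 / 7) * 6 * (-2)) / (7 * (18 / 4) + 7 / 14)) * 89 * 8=-12816 / 7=-1830.86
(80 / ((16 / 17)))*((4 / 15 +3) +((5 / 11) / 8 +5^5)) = 70199579 / 264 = 265907.50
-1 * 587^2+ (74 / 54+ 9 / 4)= -37213061 / 108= -344565.38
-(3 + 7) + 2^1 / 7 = -9.71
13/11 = 1.18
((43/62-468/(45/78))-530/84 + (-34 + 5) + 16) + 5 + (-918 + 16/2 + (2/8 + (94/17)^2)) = -6411745441/3762780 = -1703.99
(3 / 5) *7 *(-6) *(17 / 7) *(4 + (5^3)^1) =-39474 / 5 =-7894.80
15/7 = 2.14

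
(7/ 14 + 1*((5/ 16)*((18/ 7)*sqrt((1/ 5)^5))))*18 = 81*sqrt(5)/ 700 + 9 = 9.26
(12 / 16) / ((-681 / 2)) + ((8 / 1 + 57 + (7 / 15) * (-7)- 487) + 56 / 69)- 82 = -79326403 / 156630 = -506.46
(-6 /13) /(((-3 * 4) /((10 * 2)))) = 0.77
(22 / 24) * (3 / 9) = 11 / 36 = 0.31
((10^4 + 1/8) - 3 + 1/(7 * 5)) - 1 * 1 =2798923/280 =9996.15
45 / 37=1.22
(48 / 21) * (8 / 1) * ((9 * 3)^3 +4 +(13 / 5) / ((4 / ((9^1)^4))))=15329056 / 35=437973.03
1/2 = 0.50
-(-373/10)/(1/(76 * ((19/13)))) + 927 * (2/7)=2005652/455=4408.03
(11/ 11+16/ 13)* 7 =203/ 13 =15.62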